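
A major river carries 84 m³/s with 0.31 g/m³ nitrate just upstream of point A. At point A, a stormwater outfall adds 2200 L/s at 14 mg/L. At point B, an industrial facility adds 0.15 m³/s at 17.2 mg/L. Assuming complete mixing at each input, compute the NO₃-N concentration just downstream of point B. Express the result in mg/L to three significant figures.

0.688 mg/L

2200 L/s = 2.2 m³/s.
After input A: C = (84·0.31 + 2.2·14) / 86.2 = 0.6594 mg/L.
After input B: C = (86.2·0.6594 + 0.15·17.2) / 86.35 = 0.6881 mg/L.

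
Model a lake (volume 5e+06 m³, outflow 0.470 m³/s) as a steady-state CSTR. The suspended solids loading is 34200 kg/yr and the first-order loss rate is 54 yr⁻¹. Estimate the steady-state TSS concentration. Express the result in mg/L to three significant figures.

0.120 mg/L

Outflow Q = 0.470 m³/s × 3.156e+07 s/yr = 1.483e+07 m³/yr.
Steady-state CSTR mass balance: W = Q·C + k·V·C, so C = W/(Q + kV).
Q + kV = 1.483e+07 + 54·5e+06 = 2.848e+08 m³/yr.
C = 34200/2.848e+08 = 0.0001201 kg/m³ = 0.1201 mg/L.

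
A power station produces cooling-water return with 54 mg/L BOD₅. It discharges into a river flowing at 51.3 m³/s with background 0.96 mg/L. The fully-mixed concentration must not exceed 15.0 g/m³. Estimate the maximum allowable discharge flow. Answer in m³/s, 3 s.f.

18.5 m³/s

Mass balance at complete mixing: C_std·(Q_w + Q_r) = Q_w·C_e + Q_r·C_b.
Rearranging, Q_w = Q_r·(C_std − C_b)/(C_e − C_std) = 51.3·(15 − 0.96) / (54 − 15) = 18.47 m³/s.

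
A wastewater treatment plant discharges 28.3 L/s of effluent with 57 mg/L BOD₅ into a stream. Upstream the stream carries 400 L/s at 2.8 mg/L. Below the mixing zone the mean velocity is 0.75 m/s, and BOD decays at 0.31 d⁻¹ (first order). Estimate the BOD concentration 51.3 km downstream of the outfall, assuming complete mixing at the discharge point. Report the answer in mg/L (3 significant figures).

4.99 mg/L

28.3 L/s = 0.0283 m³/s.
400 L/s = 0.4 m³/s.
After complete mixing, C₀ = (0.0283·57 + 0.4·2.8) / 0.4283 = 6.381 mg/L.
Travel time t = 5.13e+04 m / 0.75 m/s = 6.84e+04 s = 0.7917 d.
C = 6.381·exp(−0.31·0.7917) = 6.381·0.7824 = 4.993 mg/L.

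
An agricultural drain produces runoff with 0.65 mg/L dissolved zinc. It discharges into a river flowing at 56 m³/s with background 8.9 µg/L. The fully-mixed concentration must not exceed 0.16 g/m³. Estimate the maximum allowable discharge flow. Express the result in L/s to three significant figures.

8.9 µg/L = 0.0089 mg/L.
Mass balance at complete mixing: C_std·(Q_w + Q_r) = Q_w·C_e + Q_r·C_b.
Rearranging, Q_w = Q_r·(C_std − C_b)/(C_e − C_std) = 56·(0.16 − 0.0089) / (0.65 − 0.16) = 17.27 m³/s.
= 1.727e+04 L/s.

17300 L/s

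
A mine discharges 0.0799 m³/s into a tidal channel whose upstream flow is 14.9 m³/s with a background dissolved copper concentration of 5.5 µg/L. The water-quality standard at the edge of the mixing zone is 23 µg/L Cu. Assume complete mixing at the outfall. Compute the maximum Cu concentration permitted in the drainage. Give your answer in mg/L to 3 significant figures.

3.29 mg/L

5.5 µg/L = 0.0055 mg/L.
23 µg/L = 0.023 mg/L.
Mass balance: 0.023·14.98 = 0.0799·Cₑ + 14.9·0.0055.
Cₑ = (0.3445 − 0.08195) / 0.0799 = 3.286 mg/L.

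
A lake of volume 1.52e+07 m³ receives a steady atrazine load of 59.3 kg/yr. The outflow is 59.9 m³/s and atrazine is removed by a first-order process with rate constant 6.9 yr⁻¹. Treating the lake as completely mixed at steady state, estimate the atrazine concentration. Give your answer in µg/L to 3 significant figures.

Outflow Q = 59.9 m³/s × 3.156e+07 s/yr = 1.89e+09 m³/yr.
Steady-state CSTR mass balance: W = Q·C + k·V·C, so C = W/(Q + kV).
Q + kV = 1.89e+09 + 6.9·1.52e+07 = 1.995e+09 m³/yr.
C = 59.3/1.995e+09 = 2.972e-08 kg/m³ = 2.972e-05 mg/L = 0.02972 µg/L.

0.0297 µg/L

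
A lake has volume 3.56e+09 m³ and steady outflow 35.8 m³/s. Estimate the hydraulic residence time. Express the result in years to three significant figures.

Q = 35.8 m³/s × 3.156e+07 s/yr = 1.13e+09 m³/yr.
Hydraulic residence time τ = V/Q = 3.56e+09/1.13e+09 = 3.151 yr.

3.15 yr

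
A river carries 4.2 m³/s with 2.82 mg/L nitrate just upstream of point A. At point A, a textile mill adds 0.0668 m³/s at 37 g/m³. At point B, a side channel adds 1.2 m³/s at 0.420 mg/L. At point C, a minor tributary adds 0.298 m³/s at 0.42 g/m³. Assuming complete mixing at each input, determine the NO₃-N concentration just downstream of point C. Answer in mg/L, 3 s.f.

2.59 mg/L

After input A: C = (4.2·2.82 + 0.0668·37) / 4.267 = 3.355 mg/L.
After input B: C = (4.267·3.355 + 1.2·0.42) / 5.467 = 2.711 mg/L.
After input C: C = (5.467·2.711 + 0.298·0.42) / 5.765 = 2.592 mg/L.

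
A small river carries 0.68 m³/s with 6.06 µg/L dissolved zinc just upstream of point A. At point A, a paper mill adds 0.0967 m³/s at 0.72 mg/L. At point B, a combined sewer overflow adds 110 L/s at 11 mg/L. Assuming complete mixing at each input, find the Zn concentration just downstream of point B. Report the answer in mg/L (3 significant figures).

6.06 µg/L = 0.00606 mg/L.
After input A: C = (0.68·0.00606 + 0.0967·0.72) / 0.7767 = 0.09495 mg/L.
110 L/s = 0.11 m³/s.
After input B: C = (0.7767·0.09495 + 0.11·11) / 0.8867 = 1.448 mg/L.

1.45 mg/L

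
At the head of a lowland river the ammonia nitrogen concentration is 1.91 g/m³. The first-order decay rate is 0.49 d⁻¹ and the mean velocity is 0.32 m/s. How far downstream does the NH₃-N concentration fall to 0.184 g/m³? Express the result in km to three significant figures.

From C = C₀·e^(−kt), t = ln(C₀/C)/k = ln(1.91/0.184)/0.49 = 2.34/0.49 = 4.775 d.
Distance = v·t = 0.32 m/s × 4.126e+05 s = 1.32e+05 m = 132 km.

132 km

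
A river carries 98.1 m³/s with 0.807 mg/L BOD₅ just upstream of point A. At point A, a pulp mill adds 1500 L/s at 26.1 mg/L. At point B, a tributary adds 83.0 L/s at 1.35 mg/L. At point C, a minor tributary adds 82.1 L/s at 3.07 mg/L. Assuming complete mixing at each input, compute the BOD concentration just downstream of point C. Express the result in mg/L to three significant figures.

1500 L/s = 1.5 m³/s.
After input A: C = (98.1·0.807 + 1.5·26.1) / 99.6 = 1.188 mg/L.
83.0 L/s = 0.083 m³/s.
After input B: C = (99.6·1.188 + 0.083·1.35) / 99.68 = 1.188 mg/L.
82.1 L/s = 0.0821 m³/s.
After input C: C = (99.68·1.188 + 0.0821·3.07) / 99.77 = 1.19 mg/L.

1.19 mg/L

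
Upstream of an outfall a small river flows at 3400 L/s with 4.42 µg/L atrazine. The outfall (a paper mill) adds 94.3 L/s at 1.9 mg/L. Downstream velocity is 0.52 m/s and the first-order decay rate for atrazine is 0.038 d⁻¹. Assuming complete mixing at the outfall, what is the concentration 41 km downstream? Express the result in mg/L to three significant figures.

94.3 L/s = 0.0943 m³/s.
3400 L/s = 3.4 m³/s.
4.42 µg/L = 0.00442 mg/L.
After complete mixing, C₀ = (0.0943·1.9 + 3.4·0.00442) / 3.494 = 0.05558 mg/L.
Travel time t = 4.1e+04 m / 0.52 m/s = 7.885e+04 s = 0.9126 d.
C = 0.05558·exp(−0.038·0.9126) = 0.05558·0.9659 = 0.05368 mg/L.

0.0537 mg/L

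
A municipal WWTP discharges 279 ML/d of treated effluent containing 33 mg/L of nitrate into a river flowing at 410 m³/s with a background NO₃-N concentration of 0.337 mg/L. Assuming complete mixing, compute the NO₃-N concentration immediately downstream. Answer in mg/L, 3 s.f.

0.592 mg/L

279 ML/d = 3.229 m³/s.
By mass balance at complete mixing, C = (3.229·33 + 410·0.337) / (3.229 + 410) = 244.7/413.2 = 0.5922 mg/L.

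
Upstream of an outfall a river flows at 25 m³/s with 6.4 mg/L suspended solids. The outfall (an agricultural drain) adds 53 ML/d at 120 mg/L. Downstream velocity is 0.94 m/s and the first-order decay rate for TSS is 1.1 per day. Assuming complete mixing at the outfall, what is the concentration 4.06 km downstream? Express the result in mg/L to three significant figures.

53 ML/d = 0.6134 m³/s.
After complete mixing, C₀ = (0.6134·120 + 25·6.4) / 25.61 = 9.121 mg/L.
Travel time t = 4060 m / 0.94 m/s = 4319 s = 0.04999 d.
C = 9.121·exp(−1.1·0.04999) = 9.121·0.9465 = 8.633 mg/L.

8.63 mg/L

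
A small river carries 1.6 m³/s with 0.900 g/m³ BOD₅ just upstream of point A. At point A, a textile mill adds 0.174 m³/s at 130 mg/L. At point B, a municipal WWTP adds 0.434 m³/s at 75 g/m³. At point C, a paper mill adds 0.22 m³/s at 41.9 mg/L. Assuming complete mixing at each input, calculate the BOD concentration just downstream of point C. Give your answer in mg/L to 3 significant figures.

27.1 mg/L

After input A: C = (1.6·0.9 + 0.174·130) / 1.774 = 13.56 mg/L.
After input B: C = (1.774·13.56 + 0.434·75) / 2.208 = 25.64 mg/L.
After input C: C = (2.208·25.64 + 0.22·41.9) / 2.428 = 27.11 mg/L.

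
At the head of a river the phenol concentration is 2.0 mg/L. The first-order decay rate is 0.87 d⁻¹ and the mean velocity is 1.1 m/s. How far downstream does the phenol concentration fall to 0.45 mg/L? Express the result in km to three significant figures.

From C = C₀·e^(−kt), t = ln(C₀/C)/k = ln(2.0/0.45)/0.87 = 1.492/0.87 = 1.715 d.
Distance = v·t = 1.1 m/s × 1.481e+05 s = 1.63e+05 m = 163 km.

163 km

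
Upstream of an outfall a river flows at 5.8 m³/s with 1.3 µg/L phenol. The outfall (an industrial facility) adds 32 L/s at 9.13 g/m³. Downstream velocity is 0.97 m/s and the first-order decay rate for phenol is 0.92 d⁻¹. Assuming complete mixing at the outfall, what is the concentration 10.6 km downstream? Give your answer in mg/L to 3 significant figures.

32 L/s = 0.032 m³/s.
1.3 µg/L = 0.0013 mg/L.
After complete mixing, C₀ = (0.032·9.13 + 5.8·0.0013) / 5.832 = 0.05139 mg/L.
Travel time t = 1.06e+04 m / 0.97 m/s = 1.093e+04 s = 0.1265 d.
C = 0.05139·exp(−0.92·0.1265) = 0.05139·0.8902 = 0.04574 mg/L.

0.0457 mg/L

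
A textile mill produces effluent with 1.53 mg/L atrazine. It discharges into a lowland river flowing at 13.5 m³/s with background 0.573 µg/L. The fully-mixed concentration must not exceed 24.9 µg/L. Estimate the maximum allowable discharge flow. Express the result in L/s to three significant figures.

218 L/s

0.573 µg/L = 0.000573 mg/L.
24.9 µg/L = 0.0249 mg/L.
Mass balance at complete mixing: C_std·(Q_w + Q_r) = Q_w·C_e + Q_r·C_b.
Rearranging, Q_w = Q_r·(C_std − C_b)/(C_e − C_std) = 13.5·(0.0249 − 0.000573) / (1.53 − 0.0249) = 0.2182 m³/s.
= 218.2 L/s.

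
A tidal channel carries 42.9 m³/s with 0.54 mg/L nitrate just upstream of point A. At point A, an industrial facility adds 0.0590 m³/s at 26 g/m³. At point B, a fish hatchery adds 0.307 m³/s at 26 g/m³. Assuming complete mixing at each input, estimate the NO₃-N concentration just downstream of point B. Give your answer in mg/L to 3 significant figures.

0.755 mg/L

After input A: C = (42.9·0.54 + 0.059·26) / 42.96 = 0.575 mg/L.
After input B: C = (42.96·0.575 + 0.307·26) / 43.27 = 0.7554 mg/L.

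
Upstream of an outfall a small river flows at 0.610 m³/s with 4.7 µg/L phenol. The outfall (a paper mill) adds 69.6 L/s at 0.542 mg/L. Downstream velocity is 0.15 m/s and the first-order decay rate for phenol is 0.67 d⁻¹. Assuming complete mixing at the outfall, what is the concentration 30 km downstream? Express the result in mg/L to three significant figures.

0.0127 mg/L

69.6 L/s = 0.0696 m³/s.
4.7 µg/L = 0.0047 mg/L.
After complete mixing, C₀ = (0.0696·0.542 + 0.61·0.0047) / 0.6796 = 0.05973 mg/L.
Travel time t = 3e+04 m / 0.15 m/s = 2e+05 s = 2.315 d.
C = 0.05973·exp(−0.67·2.315) = 0.05973·0.2121 = 0.01267 mg/L.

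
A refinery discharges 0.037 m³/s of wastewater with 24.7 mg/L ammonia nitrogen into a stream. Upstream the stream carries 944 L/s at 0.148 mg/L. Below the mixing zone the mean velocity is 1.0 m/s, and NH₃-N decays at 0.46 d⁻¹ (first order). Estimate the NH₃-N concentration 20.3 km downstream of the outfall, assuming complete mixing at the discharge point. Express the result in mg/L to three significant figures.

0.964 mg/L

944 L/s = 0.944 m³/s.
After complete mixing, C₀ = (0.037·24.7 + 0.944·0.148) / 0.981 = 1.074 mg/L.
Travel time t = 2.03e+04 m / 1.0 m/s = 2.03e+04 s = 0.235 d.
C = 1.074·exp(−0.46·0.235) = 1.074·0.8976 = 0.964 mg/L.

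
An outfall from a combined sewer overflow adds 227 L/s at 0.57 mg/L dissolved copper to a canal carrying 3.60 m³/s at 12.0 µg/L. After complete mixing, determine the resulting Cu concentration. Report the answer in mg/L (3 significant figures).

227 L/s = 0.227 m³/s.
12.0 µg/L = 0.012 mg/L.
By mass balance at complete mixing, C = (0.227·0.57 + 3.6·0.012) / (0.227 + 3.6) = 0.1726/3.827 = 0.0451 mg/L.

0.0451 mg/L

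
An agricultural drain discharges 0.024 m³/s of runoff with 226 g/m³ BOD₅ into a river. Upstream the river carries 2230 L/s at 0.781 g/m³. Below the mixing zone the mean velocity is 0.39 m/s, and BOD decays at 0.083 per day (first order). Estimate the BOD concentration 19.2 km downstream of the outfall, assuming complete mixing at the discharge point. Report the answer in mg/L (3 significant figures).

3.03 mg/L

2230 L/s = 2.23 m³/s.
After complete mixing, C₀ = (0.024·226 + 2.23·0.781) / 2.254 = 3.179 mg/L.
Travel time t = 1.92e+04 m / 0.39 m/s = 4.923e+04 s = 0.5698 d.
C = 3.179·exp(−0.083·0.5698) = 3.179·0.9538 = 3.032 mg/L.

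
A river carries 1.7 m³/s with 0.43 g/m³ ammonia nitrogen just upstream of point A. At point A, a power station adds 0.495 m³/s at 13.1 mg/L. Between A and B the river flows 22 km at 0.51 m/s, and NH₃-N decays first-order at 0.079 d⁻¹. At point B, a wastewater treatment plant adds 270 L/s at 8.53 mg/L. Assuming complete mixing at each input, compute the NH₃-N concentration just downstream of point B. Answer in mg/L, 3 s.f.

After input A: C = (1.7·0.43 + 0.495·13.1) / 2.195 = 3.287 mg/L.
Over the 22 km reach to input B (t = 4.314e+04 s = 0.4993 d), decay gives C = 3.287·exp(−0.079·0.4993) = 3.16 mg/L.
270 L/s = 0.27 m³/s.
After input B: C = (2.195·3.16 + 0.27·8.53) / 2.465 = 3.748 mg/L.

3.75 mg/L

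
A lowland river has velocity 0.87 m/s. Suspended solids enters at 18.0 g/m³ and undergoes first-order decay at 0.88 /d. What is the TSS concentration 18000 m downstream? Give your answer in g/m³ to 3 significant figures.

Travel time t = 18000 m / 0.87 m/s = 1.8e+04/0.87 = 2.069e+04 s = 0.2395 d.
First-order decay: C = 18.0·exp(−0.88·0.2395) = 18.0·0.81 = 14.58 g/m³.

14.6 g/m³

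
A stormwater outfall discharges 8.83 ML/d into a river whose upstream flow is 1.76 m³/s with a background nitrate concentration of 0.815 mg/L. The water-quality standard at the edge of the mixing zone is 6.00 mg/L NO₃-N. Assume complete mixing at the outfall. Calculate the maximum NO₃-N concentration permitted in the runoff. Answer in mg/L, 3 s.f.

95.3 mg/L

8.83 ML/d = 0.1022 m³/s.
Mass balance: 6·1.862 = 0.1022·Cₑ + 1.76·0.815.
Cₑ = (11.17 − 1.434) / 0.1022 = 95.29 mg/L.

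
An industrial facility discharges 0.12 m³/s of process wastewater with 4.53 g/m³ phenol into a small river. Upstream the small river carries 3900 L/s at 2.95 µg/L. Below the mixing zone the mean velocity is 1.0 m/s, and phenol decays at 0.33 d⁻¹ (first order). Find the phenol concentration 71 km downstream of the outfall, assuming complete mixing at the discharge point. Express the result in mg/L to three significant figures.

3900 L/s = 3.9 m³/s.
2.95 µg/L = 0.00295 mg/L.
After complete mixing, C₀ = (0.12·4.53 + 3.9·0.00295) / 4.02 = 0.1381 mg/L.
Travel time t = 7.1e+04 m / 1.0 m/s = 7.1e+04 s = 0.8218 d.
C = 0.1381·exp(−0.33·0.8218) = 0.1381·0.7625 = 0.1053 mg/L.

0.105 mg/L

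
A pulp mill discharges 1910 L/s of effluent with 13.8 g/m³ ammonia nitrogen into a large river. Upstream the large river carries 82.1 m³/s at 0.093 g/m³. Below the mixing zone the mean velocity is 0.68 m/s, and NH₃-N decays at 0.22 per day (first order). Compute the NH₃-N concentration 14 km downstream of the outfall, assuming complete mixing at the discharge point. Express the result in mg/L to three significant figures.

0.384 mg/L

1910 L/s = 1.91 m³/s.
After complete mixing, C₀ = (1.91·13.8 + 82.1·0.093) / 84.01 = 0.4046 mg/L.
Travel time t = 1.4e+04 m / 0.68 m/s = 2.059e+04 s = 0.2383 d.
C = 0.4046·exp(−0.22·0.2383) = 0.4046·0.9489 = 0.384 mg/L.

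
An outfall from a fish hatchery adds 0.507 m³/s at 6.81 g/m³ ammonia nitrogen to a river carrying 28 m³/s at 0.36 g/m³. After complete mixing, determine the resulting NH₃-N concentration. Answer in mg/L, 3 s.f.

0.475 mg/L

By mass balance at complete mixing, C = (0.507·6.81 + 28·0.36) / (0.507 + 28) = 13.53/28.51 = 0.4747 mg/L.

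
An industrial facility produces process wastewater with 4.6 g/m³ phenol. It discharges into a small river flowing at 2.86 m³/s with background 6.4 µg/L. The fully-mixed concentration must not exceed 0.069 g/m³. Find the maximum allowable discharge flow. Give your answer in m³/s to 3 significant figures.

0.0395 m³/s

6.4 µg/L = 0.0064 mg/L.
Mass balance at complete mixing: C_std·(Q_w + Q_r) = Q_w·C_e + Q_r·C_b.
Rearranging, Q_w = Q_r·(C_std − C_b)/(C_e − C_std) = 2.86·(0.069 − 0.0064) / (4.6 − 0.069) = 0.03951 m³/s.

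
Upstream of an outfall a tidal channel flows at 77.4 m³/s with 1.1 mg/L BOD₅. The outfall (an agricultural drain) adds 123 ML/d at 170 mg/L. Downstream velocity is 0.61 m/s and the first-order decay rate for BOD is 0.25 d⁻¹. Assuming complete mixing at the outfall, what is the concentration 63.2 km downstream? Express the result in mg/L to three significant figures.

123 ML/d = 1.424 m³/s.
After complete mixing, C₀ = (1.424·170 + 77.4·1.1) / 78.82 = 4.15 mg/L.
Travel time t = 6.32e+04 m / 0.61 m/s = 1.036e+05 s = 1.199 d.
C = 4.15·exp(−0.25·1.199) = 4.15·0.741 = 3.075 mg/L.

3.08 mg/L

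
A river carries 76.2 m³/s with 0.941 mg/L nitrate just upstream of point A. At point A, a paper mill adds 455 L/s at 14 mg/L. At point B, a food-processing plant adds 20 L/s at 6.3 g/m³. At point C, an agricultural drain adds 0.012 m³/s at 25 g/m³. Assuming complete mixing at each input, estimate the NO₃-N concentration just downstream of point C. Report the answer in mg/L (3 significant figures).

1.02 mg/L

455 L/s = 0.455 m³/s.
After input A: C = (76.2·0.941 + 0.455·14) / 76.66 = 1.019 mg/L.
20 L/s = 0.02 m³/s.
After input B: C = (76.66·1.019 + 0.02·6.3) / 76.67 = 1.02 mg/L.
After input C: C = (76.67·1.02 + 0.012·25) / 76.69 = 1.024 mg/L.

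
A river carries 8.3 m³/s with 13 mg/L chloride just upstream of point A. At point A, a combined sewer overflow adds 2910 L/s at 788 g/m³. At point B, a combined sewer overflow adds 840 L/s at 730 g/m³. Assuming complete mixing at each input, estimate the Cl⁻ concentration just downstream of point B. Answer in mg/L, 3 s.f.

250 mg/L

2910 L/s = 2.91 m³/s.
After input A: C = (8.3·13 + 2.91·788) / 11.21 = 214.2 mg/L.
840 L/s = 0.84 m³/s.
After input B: C = (11.21·214.2 + 0.84·730) / 12.05 = 250.1 mg/L.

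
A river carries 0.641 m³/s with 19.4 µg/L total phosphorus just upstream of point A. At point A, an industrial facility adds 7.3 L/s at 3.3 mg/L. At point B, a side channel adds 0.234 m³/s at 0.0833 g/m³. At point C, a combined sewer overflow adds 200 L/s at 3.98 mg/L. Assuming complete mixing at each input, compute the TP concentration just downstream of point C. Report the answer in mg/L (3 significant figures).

0.787 mg/L

19.4 µg/L = 0.0194 mg/L.
7.3 L/s = 0.0073 m³/s.
After input A: C = (0.641·0.0194 + 0.0073·3.3) / 0.6483 = 0.05634 mg/L.
After input B: C = (0.6483·0.05634 + 0.234·0.0833) / 0.8823 = 0.06349 mg/L.
200 L/s = 0.2 m³/s.
After input C: C = (0.8823·0.06349 + 0.2·3.98) / 1.082 = 0.7872 mg/L.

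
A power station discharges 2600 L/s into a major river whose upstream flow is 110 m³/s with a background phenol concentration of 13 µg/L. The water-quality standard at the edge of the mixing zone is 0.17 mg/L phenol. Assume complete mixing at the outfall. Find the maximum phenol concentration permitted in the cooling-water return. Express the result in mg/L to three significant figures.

2600 L/s = 2.6 m³/s.
13 µg/L = 0.013 mg/L.
Mass balance: 0.17·112.6 = 2.6·Cₑ + 110·0.013.
Cₑ = (19.14 − 1.43) / 2.6 = 6.812 mg/L.

6.81 mg/L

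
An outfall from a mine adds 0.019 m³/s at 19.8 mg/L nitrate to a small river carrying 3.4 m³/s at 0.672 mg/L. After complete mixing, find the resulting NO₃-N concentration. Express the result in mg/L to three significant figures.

0.778 mg/L

Flow-weighted mixing gives C = (0.019·19.8 + 3.4·0.672) / (0.019 + 3.4) = 2.661/3.419 = 0.7783 mg/L.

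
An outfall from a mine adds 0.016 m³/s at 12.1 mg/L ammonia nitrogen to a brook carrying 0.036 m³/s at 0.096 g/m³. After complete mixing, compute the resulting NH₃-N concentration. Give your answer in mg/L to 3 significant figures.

Flow-weighted mixing gives C = (0.016·12.1 + 0.036·0.096) / (0.016 + 0.036) = 0.1971/0.052 = 3.79 mg/L.

3.79 mg/L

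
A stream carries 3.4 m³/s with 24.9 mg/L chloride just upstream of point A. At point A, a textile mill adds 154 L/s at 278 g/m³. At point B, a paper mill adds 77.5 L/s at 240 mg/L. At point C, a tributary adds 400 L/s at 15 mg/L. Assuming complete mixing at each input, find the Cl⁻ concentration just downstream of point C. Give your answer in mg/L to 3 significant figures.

154 L/s = 0.154 m³/s.
After input A: C = (3.4·24.9 + 0.154·278) / 3.554 = 35.87 mg/L.
77.5 L/s = 0.0775 m³/s.
After input B: C = (3.554·35.87 + 0.0775·240) / 3.631 = 40.22 mg/L.
400 L/s = 0.4 m³/s.
After input C: C = (3.631·40.22 + 0.4·15) / 4.032 = 37.72 mg/L.

37.7 mg/L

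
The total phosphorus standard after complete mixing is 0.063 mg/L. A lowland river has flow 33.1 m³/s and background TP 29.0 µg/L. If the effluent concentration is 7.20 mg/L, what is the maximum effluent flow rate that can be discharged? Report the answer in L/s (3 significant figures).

158 L/s

29.0 µg/L = 0.029 mg/L.
Mass balance at complete mixing: C_std·(Q_w + Q_r) = Q_w·C_e + Q_r·C_b.
Rearranging, Q_w = Q_r·(C_std − C_b)/(C_e − C_std) = 33.1·(0.063 − 0.029) / (7.2 − 0.063) = 0.1577 m³/s.
= 157.7 L/s.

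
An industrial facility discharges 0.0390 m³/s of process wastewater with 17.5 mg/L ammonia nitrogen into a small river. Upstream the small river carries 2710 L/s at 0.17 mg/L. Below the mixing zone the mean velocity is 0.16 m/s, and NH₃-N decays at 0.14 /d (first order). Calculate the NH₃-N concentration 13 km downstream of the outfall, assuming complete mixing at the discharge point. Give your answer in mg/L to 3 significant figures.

2710 L/s = 2.71 m³/s.
After complete mixing, C₀ = (0.039·17.5 + 2.71·0.17) / 2.749 = 0.4159 mg/L.
Travel time t = 1.3e+04 m / 0.16 m/s = 8.125e+04 s = 0.9404 d.
C = 0.4159·exp(−0.14·0.9404) = 0.4159·0.8766 = 0.3646 mg/L.

0.365 mg/L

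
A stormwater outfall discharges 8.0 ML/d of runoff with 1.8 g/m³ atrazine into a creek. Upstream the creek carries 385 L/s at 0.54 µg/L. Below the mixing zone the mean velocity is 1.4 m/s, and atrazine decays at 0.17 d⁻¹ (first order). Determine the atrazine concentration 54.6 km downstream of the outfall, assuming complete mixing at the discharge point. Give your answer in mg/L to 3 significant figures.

0.324 mg/L

8.0 ML/d = 0.09259 m³/s.
385 L/s = 0.385 m³/s.
0.54 µg/L = 0.00054 mg/L.
After complete mixing, C₀ = (0.09259·1.8 + 0.385·0.00054) / 0.4776 = 0.3494 mg/L.
Travel time t = 5.46e+04 m / 1.4 m/s = 3.9e+04 s = 0.4514 d.
C = 0.3494·exp(−0.17·0.4514) = 0.3494·0.9261 = 0.3236 mg/L.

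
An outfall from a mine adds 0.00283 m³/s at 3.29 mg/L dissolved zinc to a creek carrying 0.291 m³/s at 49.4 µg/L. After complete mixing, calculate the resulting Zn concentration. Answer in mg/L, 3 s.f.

0.0806 mg/L

49.4 µg/L = 0.0494 mg/L.
Flow-weighted mixing gives C = (0.00283·3.29 + 0.291·0.0494) / (0.00283 + 0.291) = 0.02369/0.2938 = 0.08061 mg/L.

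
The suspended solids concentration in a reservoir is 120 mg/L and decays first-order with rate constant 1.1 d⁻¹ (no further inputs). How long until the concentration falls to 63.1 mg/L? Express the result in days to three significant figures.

0.584 d

t = ln(C₀/C)/k = ln(120/63.1)/1.1 = 0.6428/1.1 = 0.5843 d.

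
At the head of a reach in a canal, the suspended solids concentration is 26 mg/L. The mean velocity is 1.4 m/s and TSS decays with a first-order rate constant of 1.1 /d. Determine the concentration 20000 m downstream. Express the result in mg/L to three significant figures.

21.7 mg/L

Travel time t = 20000 m / 1.4 m/s = 2e+04/1.4 = 1.429e+04 s = 0.1653 d.
First-order decay: C = 26·exp(−1.1·0.1653) = 26·0.8337 = 21.68 mg/L.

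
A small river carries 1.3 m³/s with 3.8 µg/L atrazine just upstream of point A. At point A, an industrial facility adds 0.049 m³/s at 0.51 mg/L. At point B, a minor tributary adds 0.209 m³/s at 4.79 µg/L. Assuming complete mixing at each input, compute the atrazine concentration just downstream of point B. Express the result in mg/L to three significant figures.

0.0199 mg/L

3.8 µg/L = 0.0038 mg/L.
After input A: C = (1.3·0.0038 + 0.049·0.51) / 1.349 = 0.02219 mg/L.
4.79 µg/L = 0.00479 mg/L.
After input B: C = (1.349·0.02219 + 0.209·0.00479) / 1.558 = 0.01985 mg/L.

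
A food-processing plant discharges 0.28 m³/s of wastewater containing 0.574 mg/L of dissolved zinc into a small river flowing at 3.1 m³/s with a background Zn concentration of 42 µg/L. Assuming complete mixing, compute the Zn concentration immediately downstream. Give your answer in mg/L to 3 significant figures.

0.0861 mg/L

42 µg/L = 0.042 mg/L.
Conservation of mass across the mixing zone: C = (0.28·0.574 + 3.1·0.042) / (0.28 + 3.1) = 0.2909/3.38 = 0.08607 mg/L.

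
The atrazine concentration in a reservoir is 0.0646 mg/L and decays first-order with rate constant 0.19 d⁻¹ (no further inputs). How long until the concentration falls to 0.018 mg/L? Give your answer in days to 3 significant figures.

t = ln(C₀/C)/k = ln(0.0646/0.018)/0.19 = 1.278/0.19 = 6.725 d.

6.73 d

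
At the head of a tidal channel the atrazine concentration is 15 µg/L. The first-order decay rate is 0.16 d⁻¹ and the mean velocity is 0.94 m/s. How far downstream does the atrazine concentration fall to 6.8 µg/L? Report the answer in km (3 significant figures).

402 km

From C = C₀·e^(−kt), t = ln(C₀/C)/k = ln(15/6.8)/0.16 = 0.7911/0.16 = 4.945 d.
Distance = v·t = 0.94 m/s × 4.272e+05 s = 4.016e+05 m = 401.6 km.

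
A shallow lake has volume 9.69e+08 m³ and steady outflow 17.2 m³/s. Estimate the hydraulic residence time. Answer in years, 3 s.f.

1.79 yr

Q = 17.2 m³/s × 3.156e+07 s/yr = 5.428e+08 m³/yr.
Hydraulic residence time τ = V/Q = 9.69e+08/5.428e+08 = 1.785 yr.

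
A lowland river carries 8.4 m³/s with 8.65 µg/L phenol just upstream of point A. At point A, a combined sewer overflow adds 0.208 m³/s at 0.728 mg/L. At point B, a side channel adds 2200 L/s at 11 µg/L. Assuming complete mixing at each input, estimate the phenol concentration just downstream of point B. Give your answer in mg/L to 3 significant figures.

0.0230 mg/L

8.65 µg/L = 0.00865 mg/L.
After input A: C = (8.4·0.00865 + 0.208·0.728) / 8.608 = 0.02603 mg/L.
2200 L/s = 2.2 m³/s.
11 µg/L = 0.011 mg/L.
After input B: C = (8.608·0.02603 + 2.2·0.011) / 10.81 = 0.02297 mg/L.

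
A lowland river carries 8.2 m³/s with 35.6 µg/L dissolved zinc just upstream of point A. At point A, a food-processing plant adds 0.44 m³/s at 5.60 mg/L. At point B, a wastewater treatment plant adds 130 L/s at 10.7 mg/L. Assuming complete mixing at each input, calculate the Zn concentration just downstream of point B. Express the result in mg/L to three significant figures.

35.6 µg/L = 0.0356 mg/L.
After input A: C = (8.2·0.0356 + 0.44·5.6) / 8.64 = 0.319 mg/L.
130 L/s = 0.13 m³/s.
After input B: C = (8.64·0.319 + 0.13·10.7) / 8.77 = 0.4729 mg/L.

0.473 mg/L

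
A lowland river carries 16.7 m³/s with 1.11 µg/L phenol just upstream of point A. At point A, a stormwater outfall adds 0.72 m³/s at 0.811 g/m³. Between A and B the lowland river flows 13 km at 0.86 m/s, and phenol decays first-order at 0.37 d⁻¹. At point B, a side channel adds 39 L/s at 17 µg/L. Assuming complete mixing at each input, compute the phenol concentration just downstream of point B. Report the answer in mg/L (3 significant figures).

1.11 µg/L = 0.00111 mg/L.
After input A: C = (16.7·0.00111 + 0.72·0.811) / 17.42 = 0.03458 mg/L.
Over the 13 km reach to input B (t = 1.512e+04 s = 0.175 d), decay gives C = 0.03458·exp(−0.37·0.175) = 0.03242 mg/L.
39 L/s = 0.039 m³/s.
17 µg/L = 0.017 mg/L.
After input B: C = (17.42·0.03242 + 0.039·0.017) / 17.46 = 0.03238 mg/L.

0.0324 mg/L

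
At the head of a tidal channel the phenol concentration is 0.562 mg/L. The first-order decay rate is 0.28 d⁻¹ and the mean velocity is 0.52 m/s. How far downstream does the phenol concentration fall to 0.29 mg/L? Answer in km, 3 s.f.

From C = C₀·e^(−kt), t = ln(C₀/C)/k = ln(0.562/0.29)/0.28 = 0.6616/0.28 = 2.363 d.
Distance = v·t = 0.52 m/s × 2.042e+05 s = 1.062e+05 m = 106.2 km.

106 km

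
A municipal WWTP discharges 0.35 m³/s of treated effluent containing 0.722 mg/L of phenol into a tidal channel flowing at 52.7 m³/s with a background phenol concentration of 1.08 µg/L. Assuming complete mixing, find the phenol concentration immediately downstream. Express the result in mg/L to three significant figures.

0.00584 mg/L

1.08 µg/L = 0.00108 mg/L.
Flow-weighted mixing gives C = (0.35·0.722 + 52.7·0.00108) / (0.35 + 52.7) = 0.3096/53.05 = 0.005836 mg/L.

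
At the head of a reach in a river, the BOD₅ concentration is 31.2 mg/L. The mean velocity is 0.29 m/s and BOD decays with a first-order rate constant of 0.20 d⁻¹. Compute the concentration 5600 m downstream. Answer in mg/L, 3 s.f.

29.8 mg/L

Travel time t = 5600 m / 0.29 m/s = 5600/0.29 = 1.931e+04 s = 0.2235 d.
First-order decay: C = 31.2·exp(−0.20·0.2235) = 31.2·0.9563 = 29.84 mg/L.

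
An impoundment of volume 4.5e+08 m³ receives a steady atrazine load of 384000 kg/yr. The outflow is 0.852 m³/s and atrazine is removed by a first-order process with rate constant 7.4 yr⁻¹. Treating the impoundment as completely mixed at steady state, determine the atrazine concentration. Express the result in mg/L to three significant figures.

0.114 mg/L

Outflow Q = 0.852 m³/s × 3.156e+07 s/yr = 2.689e+07 m³/yr.
Steady-state CSTR mass balance: W = Q·C + k·V·C, so C = W/(Q + kV).
Q + kV = 2.689e+07 + 7.4·4.5e+08 = 3.357e+09 m³/yr.
C = 384000/3.357e+09 = 0.0001144 kg/m³ = 0.1144 mg/L.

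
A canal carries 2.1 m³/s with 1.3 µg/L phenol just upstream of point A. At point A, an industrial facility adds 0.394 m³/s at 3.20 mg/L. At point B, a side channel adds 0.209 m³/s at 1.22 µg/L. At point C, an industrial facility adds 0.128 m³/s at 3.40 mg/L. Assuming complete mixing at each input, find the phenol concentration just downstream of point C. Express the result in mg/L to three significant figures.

0.600 mg/L

1.3 µg/L = 0.0013 mg/L.
After input A: C = (2.1·0.0013 + 0.394·3.2) / 2.494 = 0.5066 mg/L.
1.22 µg/L = 0.00122 mg/L.
After input B: C = (2.494·0.5066 + 0.209·0.00122) / 2.703 = 0.4675 mg/L.
After input C: C = (2.703·0.4675 + 0.128·3.4) / 2.831 = 0.6001 mg/L.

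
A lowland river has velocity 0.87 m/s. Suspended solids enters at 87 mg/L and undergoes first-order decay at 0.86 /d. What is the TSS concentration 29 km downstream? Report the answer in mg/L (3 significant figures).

Travel time t = 29 km / 0.87 m/s = 2.9e+04/0.87 = 3.333e+04 s = 0.3858 d.
First-order decay: C = 87·exp(−0.86·0.3858) = 87·0.7176 = 62.43 mg/L.

62.4 mg/L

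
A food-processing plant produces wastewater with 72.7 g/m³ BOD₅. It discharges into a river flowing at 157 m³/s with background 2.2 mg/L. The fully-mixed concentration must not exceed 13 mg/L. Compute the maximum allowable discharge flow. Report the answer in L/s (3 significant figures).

28400 L/s

Mass balance at complete mixing: C_std·(Q_w + Q_r) = Q_w·C_e + Q_r·C_b.
Rearranging, Q_w = Q_r·(C_std − C_b)/(C_e − C_std) = 157·(13 − 2.2) / (72.7 − 13) = 28.4 m³/s.
= 2.84e+04 L/s.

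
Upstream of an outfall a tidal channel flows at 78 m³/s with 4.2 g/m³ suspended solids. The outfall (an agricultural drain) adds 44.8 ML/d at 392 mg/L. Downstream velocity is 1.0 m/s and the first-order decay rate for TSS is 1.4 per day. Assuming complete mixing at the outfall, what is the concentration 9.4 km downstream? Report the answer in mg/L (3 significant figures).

5.81 mg/L

44.8 ML/d = 0.5185 m³/s.
After complete mixing, C₀ = (0.5185·392 + 78·4.2) / 78.52 = 6.761 mg/L.
Travel time t = 9400 m / 1.0 m/s = 9400 s = 0.1088 d.
C = 6.761·exp(−1.4·0.1088) = 6.761·0.8587 = 5.806 mg/L.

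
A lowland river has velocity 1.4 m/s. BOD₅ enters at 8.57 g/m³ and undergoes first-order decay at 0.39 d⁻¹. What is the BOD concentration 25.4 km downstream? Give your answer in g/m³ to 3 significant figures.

Travel time t = 25.4 km / 1.4 m/s = 2.54e+04/1.4 = 1.814e+04 s = 0.21 d.
First-order decay: C = 8.57·exp(−0.39·0.21) = 8.57·0.9214 = 7.896 g/m³.

7.90 g/m³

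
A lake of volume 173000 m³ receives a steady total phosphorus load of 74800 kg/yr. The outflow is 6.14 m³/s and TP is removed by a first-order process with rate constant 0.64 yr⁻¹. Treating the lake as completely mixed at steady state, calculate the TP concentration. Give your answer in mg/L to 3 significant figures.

0.386 mg/L

Outflow Q = 6.14 m³/s × 3.156e+07 s/yr = 1.938e+08 m³/yr.
Steady-state CSTR mass balance: W = Q·C + k·V·C, so C = W/(Q + kV).
Q + kV = 1.938e+08 + 0.64·173000 = 1.939e+08 m³/yr.
C = 74800/1.939e+08 = 0.0003858 kg/m³ = 0.3858 mg/L.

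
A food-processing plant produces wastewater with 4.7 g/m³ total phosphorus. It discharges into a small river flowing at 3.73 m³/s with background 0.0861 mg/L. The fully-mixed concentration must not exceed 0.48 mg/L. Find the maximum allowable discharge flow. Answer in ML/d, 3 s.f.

Mass balance at complete mixing: C_std·(Q_w + Q_r) = Q_w·C_e + Q_r·C_b.
Rearranging, Q_w = Q_r·(C_std − C_b)/(C_e − C_std) = 3.73·(0.48 − 0.0861) / (4.7 − 0.48) = 0.3482 m³/s.
= 30.08 ML/d.

30.1 ML/d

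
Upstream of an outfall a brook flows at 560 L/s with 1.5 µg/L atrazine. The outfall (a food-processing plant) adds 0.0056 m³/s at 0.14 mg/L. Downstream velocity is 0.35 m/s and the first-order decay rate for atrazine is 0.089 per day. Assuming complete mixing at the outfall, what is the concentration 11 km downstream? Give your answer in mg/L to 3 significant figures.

560 L/s = 0.56 m³/s.
1.5 µg/L = 0.0015 mg/L.
After complete mixing, C₀ = (0.0056·0.14 + 0.56·0.0015) / 0.5656 = 0.002871 mg/L.
Travel time t = 1.1e+04 m / 0.35 m/s = 3.143e+04 s = 0.3638 d.
C = 0.002871·exp(−0.089·0.3638) = 0.002871·0.9681 = 0.00278 mg/L.

0.00278 mg/L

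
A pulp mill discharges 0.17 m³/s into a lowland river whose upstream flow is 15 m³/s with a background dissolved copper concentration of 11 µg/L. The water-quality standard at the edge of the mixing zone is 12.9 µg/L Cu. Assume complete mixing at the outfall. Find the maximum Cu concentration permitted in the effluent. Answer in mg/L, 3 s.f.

11 µg/L = 0.011 mg/L.
12.9 µg/L = 0.0129 mg/L.
Mass balance: 0.0129·15.17 = 0.17·Cₑ + 15·0.011.
Cₑ = (0.1957 − 0.165) / 0.17 = 0.1805 mg/L.

0.181 mg/L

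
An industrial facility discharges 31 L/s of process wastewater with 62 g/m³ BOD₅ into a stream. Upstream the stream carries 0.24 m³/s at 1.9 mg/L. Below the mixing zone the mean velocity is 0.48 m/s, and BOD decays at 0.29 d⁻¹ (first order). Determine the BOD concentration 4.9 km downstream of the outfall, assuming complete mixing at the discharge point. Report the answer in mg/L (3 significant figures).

31 L/s = 0.031 m³/s.
After complete mixing, C₀ = (0.031·62 + 0.24·1.9) / 0.271 = 8.775 mg/L.
Travel time t = 4900 m / 0.48 m/s = 1.021e+04 s = 0.1182 d.
C = 8.775·exp(−0.29·0.1182) = 8.775·0.9663 = 8.479 mg/L.

8.48 mg/L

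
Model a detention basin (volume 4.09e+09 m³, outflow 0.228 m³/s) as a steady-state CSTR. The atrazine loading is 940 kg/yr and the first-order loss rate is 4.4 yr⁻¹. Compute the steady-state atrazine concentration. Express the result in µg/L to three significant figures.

Outflow Q = 0.228 m³/s × 3.156e+07 s/yr = 7.195e+06 m³/yr.
Steady-state CSTR mass balance: W = Q·C + k·V·C, so C = W/(Q + kV).
Q + kV = 7.195e+06 + 4.4·4.09e+09 = 1.8e+10 m³/yr.
C = 940/1.8e+10 = 5.221e-08 kg/m³ = 5.221e-05 mg/L = 0.05221 µg/L.

0.0522 µg/L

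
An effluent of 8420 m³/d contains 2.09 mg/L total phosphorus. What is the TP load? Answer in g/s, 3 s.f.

8420 m³/d = 0.09745 m³/s.
Mass flux = Q·C = 0.09745 m³/s × 2.09 g/m³ = 0.2037 g/s.

0.204 g/s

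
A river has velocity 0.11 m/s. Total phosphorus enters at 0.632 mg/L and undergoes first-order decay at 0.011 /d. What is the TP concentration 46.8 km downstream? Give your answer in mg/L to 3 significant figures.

0.599 mg/L

Travel time t = 46.8 km / 0.11 m/s = 4.68e+04/0.11 = 4.255e+05 s = 4.924 d.
First-order decay: C = 0.632·exp(−0.011·4.924) = 0.632·0.9473 = 0.5987 mg/L.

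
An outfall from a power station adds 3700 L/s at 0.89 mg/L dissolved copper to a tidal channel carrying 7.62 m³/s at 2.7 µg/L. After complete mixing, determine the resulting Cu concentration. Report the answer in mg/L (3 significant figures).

0.293 mg/L

3700 L/s = 3.7 m³/s.
2.7 µg/L = 0.0027 mg/L.
Conservation of mass across the mixing zone: C = (3.7·0.89 + 7.62·0.0027) / (3.7 + 7.62) = 3.314/11.32 = 0.2927 mg/L.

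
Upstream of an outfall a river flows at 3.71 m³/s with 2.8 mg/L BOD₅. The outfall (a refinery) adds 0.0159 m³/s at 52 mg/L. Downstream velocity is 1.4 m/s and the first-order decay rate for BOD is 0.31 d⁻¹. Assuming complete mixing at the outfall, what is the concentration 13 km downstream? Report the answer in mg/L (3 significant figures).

After complete mixing, C₀ = (0.0159·52 + 3.71·2.8) / 3.726 = 3.01 mg/L.
Travel time t = 1.3e+04 m / 1.4 m/s = 9286 s = 0.1075 d.
C = 3.01·exp(−0.31·0.1075) = 3.01·0.9672 = 2.911 mg/L.

2.91 mg/L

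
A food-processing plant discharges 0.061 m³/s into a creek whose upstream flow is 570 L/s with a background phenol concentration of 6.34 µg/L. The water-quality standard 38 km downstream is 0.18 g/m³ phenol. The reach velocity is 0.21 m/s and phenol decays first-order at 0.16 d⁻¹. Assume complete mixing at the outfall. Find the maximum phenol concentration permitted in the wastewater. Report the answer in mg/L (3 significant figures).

570 L/s = 0.57 m³/s.
6.34 µg/L = 0.00634 mg/L.
Travel time to the compliance point: t = 3.8e+04/0.21 = 1.81e+05 s = 2.094 d; decay factor exp(−0.16·2.094) = 0.7153.
So the concentration just after mixing may be at most 0.18/0.7153 = 0.2517 mg/L.
Mass balance: 0.2517·0.631 = 0.061·Cₑ + 0.57·0.00634.
Cₑ = (0.1588 − 0.003614) / 0.061 = 2.544 mg/L.

2.54 mg/L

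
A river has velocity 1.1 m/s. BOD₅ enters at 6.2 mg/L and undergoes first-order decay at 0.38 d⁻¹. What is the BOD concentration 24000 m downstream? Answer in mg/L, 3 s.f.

Travel time t = 24000 m / 1.1 m/s = 2.4e+04/1.1 = 2.182e+04 s = 0.2525 d.
First-order decay: C = 6.2·exp(−0.38·0.2525) = 6.2·0.9085 = 5.633 mg/L.

5.63 mg/L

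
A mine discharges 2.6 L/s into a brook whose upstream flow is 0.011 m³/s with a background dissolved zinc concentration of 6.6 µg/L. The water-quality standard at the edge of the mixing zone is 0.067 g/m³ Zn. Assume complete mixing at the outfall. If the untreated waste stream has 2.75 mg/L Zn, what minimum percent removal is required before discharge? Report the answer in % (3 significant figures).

2.6 L/s = 0.0026 m³/s.
6.6 µg/L = 0.0066 mg/L.
Mass balance: 0.067·0.0136 = 0.0026·Cₑ + 0.011·0.0066.
Cₑ = (0.0009112 − 7.26e-05) / 0.0026 = 0.3225 mg/L.
Required removal = 1 − 0.3225/2.75 = 88.27 %.

88.3 %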